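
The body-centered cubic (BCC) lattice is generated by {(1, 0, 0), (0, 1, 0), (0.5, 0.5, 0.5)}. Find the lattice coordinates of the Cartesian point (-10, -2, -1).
-9b₁ - b₂ - 2b₃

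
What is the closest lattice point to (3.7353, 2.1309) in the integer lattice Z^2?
(4, 2)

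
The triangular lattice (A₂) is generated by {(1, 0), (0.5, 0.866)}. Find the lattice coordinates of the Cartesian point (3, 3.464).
b₁ + 4b₂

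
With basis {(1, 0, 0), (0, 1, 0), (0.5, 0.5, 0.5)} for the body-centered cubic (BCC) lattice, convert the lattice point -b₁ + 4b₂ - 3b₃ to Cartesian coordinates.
(-2.5, 2.5, -1.5)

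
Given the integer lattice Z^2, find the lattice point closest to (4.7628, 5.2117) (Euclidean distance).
(5, 5)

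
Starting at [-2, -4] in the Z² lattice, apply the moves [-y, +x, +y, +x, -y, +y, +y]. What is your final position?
(0, -3)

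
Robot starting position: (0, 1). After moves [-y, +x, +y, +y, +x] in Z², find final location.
(2, 2)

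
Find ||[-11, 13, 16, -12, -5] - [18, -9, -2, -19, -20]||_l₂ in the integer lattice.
43.852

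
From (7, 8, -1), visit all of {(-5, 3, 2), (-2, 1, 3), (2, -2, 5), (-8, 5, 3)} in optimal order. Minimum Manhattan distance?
42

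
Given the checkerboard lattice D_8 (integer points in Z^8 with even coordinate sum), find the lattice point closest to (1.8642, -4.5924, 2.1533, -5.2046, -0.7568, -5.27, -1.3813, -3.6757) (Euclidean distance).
(2, -4, 2, -5, -1, -5, -1, -4)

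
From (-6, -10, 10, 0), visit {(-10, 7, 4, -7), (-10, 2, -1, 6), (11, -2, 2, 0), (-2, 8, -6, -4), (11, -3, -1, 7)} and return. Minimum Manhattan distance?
156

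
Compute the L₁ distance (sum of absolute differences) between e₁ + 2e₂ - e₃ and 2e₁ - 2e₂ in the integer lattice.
6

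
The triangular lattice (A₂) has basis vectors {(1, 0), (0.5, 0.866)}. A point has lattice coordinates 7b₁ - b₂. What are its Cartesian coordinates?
(6.5, -0.866)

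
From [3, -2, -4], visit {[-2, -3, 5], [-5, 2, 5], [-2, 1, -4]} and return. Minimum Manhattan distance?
44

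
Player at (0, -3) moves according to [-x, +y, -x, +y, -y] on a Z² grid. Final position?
(-2, -2)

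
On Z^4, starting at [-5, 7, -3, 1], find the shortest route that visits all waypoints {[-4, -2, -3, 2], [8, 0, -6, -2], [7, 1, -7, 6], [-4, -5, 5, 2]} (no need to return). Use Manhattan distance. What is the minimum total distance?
65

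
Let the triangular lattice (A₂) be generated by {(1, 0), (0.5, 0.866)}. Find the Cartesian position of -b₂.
(-0.5, -0.866)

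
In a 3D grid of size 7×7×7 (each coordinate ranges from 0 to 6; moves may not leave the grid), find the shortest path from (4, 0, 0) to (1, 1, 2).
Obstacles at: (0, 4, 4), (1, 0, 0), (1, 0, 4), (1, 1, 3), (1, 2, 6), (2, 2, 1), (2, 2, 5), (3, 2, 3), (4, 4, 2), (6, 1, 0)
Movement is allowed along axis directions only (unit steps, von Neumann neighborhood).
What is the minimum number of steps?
6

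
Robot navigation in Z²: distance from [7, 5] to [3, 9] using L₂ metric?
5.65685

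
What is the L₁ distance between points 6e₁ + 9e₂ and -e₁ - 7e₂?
23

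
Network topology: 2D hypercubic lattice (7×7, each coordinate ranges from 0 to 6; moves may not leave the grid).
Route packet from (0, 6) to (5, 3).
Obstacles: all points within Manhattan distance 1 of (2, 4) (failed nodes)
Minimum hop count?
8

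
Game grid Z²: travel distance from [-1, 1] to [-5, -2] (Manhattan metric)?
7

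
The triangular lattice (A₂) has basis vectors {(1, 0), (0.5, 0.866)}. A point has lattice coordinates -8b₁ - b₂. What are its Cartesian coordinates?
(-8.5, -0.866)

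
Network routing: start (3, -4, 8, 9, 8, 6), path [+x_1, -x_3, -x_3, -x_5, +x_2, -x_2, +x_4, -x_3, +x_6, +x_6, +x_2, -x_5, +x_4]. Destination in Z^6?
(4, -3, 5, 11, 6, 8)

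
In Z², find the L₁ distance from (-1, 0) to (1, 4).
6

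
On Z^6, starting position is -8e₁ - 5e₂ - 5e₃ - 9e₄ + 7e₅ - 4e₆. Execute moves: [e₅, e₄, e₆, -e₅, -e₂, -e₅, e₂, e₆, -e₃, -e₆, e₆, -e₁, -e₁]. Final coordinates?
(-10, -5, -6, -8, 6, -2)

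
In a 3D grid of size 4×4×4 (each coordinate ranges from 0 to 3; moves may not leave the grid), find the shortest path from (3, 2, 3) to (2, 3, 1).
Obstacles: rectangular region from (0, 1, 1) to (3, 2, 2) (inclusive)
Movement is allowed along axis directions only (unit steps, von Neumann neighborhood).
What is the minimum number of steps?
4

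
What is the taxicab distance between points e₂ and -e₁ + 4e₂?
4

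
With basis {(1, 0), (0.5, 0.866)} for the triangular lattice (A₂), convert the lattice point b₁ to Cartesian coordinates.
(1, 0)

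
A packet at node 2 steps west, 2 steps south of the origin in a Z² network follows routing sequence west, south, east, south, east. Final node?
(-1, -4)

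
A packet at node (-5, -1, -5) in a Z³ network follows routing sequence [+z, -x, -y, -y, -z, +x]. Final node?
(-5, -3, -5)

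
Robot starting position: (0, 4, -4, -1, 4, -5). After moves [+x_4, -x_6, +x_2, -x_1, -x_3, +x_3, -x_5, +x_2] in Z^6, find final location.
(-1, 6, -4, 0, 3, -6)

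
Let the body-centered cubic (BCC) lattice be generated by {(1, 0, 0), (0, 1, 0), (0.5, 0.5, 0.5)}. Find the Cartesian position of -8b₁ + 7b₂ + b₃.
(-7.5, 7.5, 0.5)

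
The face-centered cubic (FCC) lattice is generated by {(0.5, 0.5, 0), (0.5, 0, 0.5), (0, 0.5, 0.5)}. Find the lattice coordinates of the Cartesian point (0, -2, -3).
b₁ - b₂ - 5b₃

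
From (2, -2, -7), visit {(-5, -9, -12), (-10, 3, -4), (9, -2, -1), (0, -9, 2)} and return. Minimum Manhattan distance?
96
(one optimal route: (2, -2, -7) → (-10, 3, -4) → (-5, -9, -12) → (0, -9, 2) → (9, -2, -1) → (2, -2, -7))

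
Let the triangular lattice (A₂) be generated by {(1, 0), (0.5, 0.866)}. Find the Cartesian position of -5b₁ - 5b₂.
(-7.5, -4.33)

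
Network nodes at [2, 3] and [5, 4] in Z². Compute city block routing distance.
4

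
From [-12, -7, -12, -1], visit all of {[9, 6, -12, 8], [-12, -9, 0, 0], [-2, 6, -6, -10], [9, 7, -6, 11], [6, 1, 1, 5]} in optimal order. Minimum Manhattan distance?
116
(one optimal route: (-12, -7, -12, -1) → (-12, -9, 0, 0) → (6, 1, 1, 5) → (9, 6, -12, 8) → (9, 7, -6, 11) → (-2, 6, -6, -10))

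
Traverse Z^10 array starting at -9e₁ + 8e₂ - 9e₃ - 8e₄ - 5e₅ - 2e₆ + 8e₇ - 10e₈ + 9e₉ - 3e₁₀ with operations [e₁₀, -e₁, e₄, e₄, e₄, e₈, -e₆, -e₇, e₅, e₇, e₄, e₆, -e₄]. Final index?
(-10, 8, -9, -5, -4, -2, 8, -9, 9, -2)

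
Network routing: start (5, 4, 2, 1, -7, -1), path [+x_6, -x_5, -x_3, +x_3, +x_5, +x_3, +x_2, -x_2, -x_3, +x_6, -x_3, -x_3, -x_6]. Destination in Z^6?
(5, 4, 0, 1, -7, 0)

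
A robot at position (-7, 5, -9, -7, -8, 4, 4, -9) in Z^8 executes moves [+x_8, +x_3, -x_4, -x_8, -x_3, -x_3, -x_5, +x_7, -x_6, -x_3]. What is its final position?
(-7, 5, -11, -8, -9, 3, 5, -9)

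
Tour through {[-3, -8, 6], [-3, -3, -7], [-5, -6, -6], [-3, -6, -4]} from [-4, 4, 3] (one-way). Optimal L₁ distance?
38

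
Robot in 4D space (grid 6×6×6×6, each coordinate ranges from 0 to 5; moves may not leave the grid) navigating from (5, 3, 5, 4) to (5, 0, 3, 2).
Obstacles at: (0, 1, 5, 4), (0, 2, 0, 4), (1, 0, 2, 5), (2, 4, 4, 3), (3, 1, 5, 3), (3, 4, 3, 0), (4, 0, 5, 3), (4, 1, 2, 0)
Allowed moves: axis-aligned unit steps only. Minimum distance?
7
(one shortest path: (5, 3, 5, 4) → (5, 2, 5, 4) → (5, 1, 5, 4) → (5, 0, 5, 4) → (5, 0, 4, 4) → (5, 0, 3, 4) → (5, 0, 3, 3) → (5, 0, 3, 2))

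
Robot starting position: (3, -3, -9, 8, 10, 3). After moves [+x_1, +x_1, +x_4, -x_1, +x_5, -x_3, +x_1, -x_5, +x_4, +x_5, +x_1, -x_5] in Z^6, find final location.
(6, -3, -10, 10, 10, 3)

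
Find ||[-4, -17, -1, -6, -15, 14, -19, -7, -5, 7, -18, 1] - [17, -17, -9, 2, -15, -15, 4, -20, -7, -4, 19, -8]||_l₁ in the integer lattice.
161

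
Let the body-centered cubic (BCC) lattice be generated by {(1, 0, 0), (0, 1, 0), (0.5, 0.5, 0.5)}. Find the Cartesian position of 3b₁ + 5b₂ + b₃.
(3.5, 5.5, 0.5)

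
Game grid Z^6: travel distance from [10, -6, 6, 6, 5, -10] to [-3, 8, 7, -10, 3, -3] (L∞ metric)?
16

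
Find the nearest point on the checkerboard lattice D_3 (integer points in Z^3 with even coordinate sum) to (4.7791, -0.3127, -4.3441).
(5, 0, -5)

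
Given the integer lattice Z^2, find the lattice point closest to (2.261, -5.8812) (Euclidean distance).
(2, -6)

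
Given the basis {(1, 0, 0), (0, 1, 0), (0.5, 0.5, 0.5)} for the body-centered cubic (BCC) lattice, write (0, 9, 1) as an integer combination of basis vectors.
-b₁ + 8b₂ + 2b₃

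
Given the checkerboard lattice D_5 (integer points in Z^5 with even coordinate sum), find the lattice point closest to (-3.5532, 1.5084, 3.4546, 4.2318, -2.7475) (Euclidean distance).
(-4, 2, 3, 4, -3)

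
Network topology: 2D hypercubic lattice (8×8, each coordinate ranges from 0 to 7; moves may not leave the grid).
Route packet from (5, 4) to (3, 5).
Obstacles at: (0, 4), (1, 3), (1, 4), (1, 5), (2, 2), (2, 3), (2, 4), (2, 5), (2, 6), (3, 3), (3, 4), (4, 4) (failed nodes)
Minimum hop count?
3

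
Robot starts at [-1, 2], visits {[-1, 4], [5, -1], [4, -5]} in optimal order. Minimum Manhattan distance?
18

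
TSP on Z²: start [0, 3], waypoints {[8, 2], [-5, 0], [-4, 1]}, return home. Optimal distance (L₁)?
32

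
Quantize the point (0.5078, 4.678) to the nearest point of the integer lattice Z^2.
(1, 5)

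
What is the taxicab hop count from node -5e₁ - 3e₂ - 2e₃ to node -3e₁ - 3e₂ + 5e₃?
9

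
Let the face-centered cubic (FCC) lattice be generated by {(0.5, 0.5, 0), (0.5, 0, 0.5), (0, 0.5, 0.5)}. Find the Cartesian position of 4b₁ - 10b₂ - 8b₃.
(-3, -2, -9)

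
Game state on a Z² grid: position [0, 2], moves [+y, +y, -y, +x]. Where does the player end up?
(1, 3)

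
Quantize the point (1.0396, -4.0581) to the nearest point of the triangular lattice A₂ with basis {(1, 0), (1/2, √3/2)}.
(1.5, -4.33)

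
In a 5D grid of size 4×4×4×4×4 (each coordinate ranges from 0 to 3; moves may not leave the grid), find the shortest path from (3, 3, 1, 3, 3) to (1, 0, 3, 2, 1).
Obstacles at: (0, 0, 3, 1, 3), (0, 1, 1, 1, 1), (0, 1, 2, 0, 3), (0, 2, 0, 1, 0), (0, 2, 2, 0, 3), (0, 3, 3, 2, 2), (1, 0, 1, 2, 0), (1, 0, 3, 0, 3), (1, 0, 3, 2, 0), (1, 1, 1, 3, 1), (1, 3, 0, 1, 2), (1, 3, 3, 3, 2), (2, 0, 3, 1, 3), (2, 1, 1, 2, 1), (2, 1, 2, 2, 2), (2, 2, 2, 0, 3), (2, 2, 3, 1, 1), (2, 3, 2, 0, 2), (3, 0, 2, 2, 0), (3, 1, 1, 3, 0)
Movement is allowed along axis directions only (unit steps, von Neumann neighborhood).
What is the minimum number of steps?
10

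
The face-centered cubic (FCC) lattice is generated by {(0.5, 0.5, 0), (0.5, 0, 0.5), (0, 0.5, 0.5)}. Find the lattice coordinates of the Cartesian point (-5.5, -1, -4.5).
-2b₁ - 9b₂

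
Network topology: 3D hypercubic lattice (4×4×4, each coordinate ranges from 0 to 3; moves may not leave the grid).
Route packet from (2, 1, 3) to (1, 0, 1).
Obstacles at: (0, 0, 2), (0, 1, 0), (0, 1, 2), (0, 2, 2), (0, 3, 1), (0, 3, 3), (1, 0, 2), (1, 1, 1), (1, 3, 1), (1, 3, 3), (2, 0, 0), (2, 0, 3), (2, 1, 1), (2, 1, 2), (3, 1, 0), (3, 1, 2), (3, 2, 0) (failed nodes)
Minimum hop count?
6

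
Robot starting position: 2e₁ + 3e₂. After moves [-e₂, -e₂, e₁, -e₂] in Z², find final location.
(3, 0)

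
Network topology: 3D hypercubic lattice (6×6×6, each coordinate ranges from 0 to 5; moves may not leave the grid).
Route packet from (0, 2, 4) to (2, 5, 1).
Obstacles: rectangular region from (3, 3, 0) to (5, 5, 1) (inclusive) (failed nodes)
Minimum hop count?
8
(one shortest path: (0, 2, 4) → (1, 2, 4) → (2, 2, 4) → (2, 3, 4) → (2, 4, 4) → (2, 5, 4) → (2, 5, 3) → (2, 5, 2) → (2, 5, 1))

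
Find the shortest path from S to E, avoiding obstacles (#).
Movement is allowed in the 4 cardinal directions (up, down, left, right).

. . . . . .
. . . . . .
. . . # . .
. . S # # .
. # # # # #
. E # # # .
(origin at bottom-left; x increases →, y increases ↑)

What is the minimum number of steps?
5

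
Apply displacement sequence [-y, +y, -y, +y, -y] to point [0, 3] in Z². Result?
(0, 2)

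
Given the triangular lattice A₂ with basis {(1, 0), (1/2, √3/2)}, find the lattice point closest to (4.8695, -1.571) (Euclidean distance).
(5, -1.732)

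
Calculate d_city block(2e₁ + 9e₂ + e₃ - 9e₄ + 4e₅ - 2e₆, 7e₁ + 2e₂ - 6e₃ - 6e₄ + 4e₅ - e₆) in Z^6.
23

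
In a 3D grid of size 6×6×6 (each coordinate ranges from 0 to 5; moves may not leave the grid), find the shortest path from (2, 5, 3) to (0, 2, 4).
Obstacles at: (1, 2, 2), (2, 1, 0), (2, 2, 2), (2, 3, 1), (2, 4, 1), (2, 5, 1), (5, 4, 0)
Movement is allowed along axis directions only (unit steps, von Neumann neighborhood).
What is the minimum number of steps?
6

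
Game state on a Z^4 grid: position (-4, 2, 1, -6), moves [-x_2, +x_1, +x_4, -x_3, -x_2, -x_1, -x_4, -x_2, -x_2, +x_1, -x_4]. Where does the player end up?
(-3, -2, 0, -7)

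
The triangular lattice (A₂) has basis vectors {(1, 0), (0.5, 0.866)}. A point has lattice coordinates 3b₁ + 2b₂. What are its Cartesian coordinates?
(4, 1.732)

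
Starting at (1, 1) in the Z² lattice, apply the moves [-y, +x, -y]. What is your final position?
(2, -1)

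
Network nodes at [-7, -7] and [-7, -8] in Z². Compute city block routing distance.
1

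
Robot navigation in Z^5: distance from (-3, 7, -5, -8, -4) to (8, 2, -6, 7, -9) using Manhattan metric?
37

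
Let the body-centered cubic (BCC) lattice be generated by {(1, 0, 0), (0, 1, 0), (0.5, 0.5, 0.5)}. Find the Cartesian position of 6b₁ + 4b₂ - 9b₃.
(1.5, -0.5, -4.5)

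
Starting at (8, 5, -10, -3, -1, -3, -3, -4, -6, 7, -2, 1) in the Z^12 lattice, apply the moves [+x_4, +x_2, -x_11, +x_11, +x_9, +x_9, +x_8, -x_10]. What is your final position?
(8, 6, -10, -2, -1, -3, -3, -3, -4, 6, -2, 1)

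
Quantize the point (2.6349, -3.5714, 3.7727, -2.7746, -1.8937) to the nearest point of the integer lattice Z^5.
(3, -4, 4, -3, -2)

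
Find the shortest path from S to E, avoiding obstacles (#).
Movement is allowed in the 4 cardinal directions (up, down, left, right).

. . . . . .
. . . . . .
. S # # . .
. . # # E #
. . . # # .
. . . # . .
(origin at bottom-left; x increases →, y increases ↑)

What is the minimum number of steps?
6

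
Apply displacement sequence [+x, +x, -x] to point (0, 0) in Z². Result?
(1, 0)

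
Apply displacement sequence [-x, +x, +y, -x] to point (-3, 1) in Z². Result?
(-4, 2)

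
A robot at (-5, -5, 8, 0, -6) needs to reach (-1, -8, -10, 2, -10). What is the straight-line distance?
19.2094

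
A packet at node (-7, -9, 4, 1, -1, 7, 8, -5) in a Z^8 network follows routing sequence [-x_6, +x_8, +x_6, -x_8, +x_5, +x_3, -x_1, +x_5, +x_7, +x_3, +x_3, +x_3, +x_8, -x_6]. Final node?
(-8, -9, 8, 1, 1, 6, 9, -4)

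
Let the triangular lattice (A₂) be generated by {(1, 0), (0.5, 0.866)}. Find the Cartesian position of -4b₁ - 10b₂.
(-9, -8.66)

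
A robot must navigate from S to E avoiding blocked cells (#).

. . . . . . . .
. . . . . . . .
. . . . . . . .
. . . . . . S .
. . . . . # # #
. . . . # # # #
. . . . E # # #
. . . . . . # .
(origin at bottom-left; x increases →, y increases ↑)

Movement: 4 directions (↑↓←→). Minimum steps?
7
(one shortest path: (6, 4) → (5, 4) → (4, 4) → (3, 4) → (3, 3) → (3, 2) → (3, 1) → (4, 1))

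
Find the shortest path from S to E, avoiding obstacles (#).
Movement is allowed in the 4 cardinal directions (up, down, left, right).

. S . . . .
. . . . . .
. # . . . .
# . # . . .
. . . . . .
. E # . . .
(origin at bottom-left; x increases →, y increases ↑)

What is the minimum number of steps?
9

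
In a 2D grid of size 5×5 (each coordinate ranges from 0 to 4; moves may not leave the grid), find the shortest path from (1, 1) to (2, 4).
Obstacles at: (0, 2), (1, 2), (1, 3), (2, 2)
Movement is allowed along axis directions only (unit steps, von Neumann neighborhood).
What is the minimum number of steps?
6
(one shortest path: (1, 1) → (2, 1) → (3, 1) → (3, 2) → (3, 3) → (2, 3) → (2, 4))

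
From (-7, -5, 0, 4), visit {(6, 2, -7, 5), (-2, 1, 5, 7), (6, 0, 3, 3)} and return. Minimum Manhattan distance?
76
(one optimal route: (-7, -5, 0, 4) → (6, 2, -7, 5) → (6, 0, 3, 3) → (-2, 1, 5, 7) → (-7, -5, 0, 4))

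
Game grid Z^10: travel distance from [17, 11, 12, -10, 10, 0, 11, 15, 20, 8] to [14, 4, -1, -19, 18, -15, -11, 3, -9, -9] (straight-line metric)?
48.5283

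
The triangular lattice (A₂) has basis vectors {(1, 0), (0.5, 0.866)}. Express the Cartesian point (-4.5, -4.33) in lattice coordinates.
-2b₁ - 5b₂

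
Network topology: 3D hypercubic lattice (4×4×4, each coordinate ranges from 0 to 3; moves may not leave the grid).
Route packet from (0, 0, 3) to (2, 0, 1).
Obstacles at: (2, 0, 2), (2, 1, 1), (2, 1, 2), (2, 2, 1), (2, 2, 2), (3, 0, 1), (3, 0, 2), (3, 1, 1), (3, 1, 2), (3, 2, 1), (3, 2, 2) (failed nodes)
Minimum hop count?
4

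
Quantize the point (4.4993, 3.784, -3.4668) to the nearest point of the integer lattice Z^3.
(4, 4, -3)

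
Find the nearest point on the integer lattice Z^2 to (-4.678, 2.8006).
(-5, 3)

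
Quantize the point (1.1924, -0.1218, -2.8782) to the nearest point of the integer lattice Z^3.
(1, 0, -3)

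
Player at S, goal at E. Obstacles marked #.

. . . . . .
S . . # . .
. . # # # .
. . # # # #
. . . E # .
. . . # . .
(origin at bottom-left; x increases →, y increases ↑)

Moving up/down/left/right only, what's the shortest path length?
6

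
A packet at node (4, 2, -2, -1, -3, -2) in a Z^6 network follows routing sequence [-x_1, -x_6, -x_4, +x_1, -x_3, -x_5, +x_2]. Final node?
(4, 3, -3, -2, -4, -3)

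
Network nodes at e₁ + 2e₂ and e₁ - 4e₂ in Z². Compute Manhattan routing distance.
6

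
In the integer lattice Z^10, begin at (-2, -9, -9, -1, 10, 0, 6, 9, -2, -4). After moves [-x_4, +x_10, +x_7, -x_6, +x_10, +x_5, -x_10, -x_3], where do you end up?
(-2, -9, -10, -2, 11, -1, 7, 9, -2, -3)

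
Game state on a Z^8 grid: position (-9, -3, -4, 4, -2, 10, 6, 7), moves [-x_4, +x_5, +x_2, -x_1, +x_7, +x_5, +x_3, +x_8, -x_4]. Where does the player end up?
(-10, -2, -3, 2, 0, 10, 7, 8)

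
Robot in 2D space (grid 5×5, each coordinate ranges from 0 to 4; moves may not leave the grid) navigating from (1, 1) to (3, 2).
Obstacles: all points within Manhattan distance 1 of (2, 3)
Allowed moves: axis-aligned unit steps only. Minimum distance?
3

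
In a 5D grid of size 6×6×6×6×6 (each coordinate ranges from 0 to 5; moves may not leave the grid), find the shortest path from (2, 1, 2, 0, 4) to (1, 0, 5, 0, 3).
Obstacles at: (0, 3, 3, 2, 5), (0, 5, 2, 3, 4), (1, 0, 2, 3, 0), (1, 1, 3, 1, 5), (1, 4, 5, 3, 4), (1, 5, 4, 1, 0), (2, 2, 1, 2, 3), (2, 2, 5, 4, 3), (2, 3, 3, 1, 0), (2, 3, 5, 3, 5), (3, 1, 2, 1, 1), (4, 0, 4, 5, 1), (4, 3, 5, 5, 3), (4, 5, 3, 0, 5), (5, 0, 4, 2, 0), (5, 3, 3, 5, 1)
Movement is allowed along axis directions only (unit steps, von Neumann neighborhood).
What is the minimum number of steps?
6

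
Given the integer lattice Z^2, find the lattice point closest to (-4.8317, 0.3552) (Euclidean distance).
(-5, 0)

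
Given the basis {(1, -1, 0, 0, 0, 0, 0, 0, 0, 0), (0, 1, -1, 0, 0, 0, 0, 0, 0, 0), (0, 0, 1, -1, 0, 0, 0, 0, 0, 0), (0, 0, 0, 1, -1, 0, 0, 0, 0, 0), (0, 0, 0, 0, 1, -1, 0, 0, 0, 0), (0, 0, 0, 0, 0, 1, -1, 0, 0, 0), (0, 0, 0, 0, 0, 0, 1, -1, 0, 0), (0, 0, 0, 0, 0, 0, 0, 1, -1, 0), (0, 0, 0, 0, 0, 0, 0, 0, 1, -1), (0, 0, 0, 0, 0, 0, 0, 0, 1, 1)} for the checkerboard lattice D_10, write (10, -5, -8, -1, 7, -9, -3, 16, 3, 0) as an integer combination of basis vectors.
10b₁ + 5b₂ - 3b₃ - 4b₄ + 3b₅ - 6b₆ - 9b₇ + 7b₈ + 5b₉ + 5b₁₀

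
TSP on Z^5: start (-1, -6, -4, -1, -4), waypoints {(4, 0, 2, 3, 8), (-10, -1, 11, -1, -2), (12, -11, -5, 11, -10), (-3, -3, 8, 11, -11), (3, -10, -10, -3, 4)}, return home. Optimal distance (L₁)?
202
(one optimal route: (-1, -6, -4, -1, -4) → (12, -11, -5, 11, -10) → (-3, -3, 8, 11, -11) → (-10, -1, 11, -1, -2) → (4, 0, 2, 3, 8) → (3, -10, -10, -3, 4) → (-1, -6, -4, -1, -4))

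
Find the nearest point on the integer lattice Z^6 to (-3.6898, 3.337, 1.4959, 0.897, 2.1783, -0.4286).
(-4, 3, 1, 1, 2, 0)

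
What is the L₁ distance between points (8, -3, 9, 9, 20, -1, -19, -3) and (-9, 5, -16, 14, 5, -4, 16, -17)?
122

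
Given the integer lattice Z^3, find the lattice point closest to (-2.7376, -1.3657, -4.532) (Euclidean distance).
(-3, -1, -5)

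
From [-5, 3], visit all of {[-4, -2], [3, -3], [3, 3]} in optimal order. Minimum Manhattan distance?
20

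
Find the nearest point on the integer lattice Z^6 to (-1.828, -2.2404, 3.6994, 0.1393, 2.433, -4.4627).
(-2, -2, 4, 0, 2, -4)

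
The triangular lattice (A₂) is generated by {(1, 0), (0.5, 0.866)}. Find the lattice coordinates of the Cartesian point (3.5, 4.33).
b₁ + 5b₂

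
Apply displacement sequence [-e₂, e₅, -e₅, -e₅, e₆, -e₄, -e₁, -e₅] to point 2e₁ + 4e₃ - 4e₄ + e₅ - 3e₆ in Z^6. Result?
(1, -1, 4, -5, -1, -2)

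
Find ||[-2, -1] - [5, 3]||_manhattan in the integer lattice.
11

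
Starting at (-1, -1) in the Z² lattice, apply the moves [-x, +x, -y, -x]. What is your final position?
(-2, -2)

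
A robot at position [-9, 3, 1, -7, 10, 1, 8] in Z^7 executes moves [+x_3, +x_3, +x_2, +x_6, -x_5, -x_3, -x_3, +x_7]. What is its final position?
(-9, 4, 1, -7, 9, 2, 9)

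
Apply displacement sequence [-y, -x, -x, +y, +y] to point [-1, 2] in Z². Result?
(-3, 3)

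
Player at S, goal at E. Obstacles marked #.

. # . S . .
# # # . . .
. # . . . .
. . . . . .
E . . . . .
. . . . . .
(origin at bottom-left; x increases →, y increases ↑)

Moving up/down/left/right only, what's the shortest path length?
7
(one shortest path: (3, 5) → (3, 4) → (3, 3) → (2, 3) → (2, 2) → (1, 2) → (0, 2) → (0, 1))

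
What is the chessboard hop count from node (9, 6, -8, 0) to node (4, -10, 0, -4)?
16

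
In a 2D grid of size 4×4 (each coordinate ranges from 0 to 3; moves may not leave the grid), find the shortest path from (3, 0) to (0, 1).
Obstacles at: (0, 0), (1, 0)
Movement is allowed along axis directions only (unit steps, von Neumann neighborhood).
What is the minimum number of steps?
4
(one shortest path: (3, 0) → (2, 0) → (2, 1) → (1, 1) → (0, 1))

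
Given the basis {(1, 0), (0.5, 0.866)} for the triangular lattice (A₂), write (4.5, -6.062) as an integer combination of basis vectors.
8b₁ - 7b₂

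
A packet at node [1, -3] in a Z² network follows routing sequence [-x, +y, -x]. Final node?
(-1, -2)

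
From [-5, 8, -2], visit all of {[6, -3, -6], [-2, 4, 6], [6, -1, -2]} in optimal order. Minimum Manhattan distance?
42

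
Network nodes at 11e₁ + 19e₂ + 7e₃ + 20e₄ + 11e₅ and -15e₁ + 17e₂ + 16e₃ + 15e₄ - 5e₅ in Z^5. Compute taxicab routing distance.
58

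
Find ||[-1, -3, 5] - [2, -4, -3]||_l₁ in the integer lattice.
12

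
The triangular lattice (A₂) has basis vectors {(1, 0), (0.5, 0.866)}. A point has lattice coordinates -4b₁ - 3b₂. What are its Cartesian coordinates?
(-5.5, -2.598)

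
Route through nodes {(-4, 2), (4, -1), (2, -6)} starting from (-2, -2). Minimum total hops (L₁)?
24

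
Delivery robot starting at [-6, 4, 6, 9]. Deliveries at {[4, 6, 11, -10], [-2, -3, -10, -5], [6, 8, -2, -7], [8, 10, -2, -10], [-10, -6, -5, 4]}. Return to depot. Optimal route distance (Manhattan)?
148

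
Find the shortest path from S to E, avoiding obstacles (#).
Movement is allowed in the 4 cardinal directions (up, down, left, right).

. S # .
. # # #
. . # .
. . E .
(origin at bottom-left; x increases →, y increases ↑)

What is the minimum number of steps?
6
(one shortest path: (1, 3) → (0, 3) → (0, 2) → (0, 1) → (1, 1) → (1, 0) → (2, 0))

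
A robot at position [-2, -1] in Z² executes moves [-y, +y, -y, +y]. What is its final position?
(-2, -1)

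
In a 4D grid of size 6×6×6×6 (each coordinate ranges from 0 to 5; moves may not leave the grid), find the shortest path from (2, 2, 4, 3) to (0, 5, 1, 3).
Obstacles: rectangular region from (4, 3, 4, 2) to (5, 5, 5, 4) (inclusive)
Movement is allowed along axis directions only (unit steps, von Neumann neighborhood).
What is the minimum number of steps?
8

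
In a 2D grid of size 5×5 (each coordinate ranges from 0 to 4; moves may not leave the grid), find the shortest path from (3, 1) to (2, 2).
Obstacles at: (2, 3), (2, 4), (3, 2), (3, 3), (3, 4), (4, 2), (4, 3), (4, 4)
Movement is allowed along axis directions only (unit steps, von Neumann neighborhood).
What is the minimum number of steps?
2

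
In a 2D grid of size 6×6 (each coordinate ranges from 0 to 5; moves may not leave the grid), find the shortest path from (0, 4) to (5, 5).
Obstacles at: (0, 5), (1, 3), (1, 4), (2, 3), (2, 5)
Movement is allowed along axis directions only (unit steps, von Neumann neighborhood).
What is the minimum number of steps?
10
(one shortest path: (0, 4) → (0, 3) → (0, 2) → (1, 2) → (2, 2) → (3, 2) → (4, 2) → (5, 2) → (5, 3) → (5, 4) → (5, 5))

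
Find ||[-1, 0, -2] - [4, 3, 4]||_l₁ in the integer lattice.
14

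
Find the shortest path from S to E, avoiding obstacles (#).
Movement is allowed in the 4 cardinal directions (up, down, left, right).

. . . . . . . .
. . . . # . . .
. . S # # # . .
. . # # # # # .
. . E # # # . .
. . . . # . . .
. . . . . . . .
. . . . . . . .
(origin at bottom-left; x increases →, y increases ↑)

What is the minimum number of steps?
4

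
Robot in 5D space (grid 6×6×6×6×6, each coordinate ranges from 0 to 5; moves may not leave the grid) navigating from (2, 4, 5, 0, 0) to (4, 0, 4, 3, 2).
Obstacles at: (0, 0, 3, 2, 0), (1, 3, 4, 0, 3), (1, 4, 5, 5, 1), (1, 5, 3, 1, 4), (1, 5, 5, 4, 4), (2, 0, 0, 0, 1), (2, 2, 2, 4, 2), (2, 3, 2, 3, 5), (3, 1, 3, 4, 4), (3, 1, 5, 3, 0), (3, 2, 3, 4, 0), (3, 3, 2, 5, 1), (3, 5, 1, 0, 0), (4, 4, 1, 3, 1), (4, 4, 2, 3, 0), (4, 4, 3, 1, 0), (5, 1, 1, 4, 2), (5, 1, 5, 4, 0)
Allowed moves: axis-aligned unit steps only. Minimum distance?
12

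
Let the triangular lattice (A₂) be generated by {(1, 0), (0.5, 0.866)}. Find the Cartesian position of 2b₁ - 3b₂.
(0.5, -2.598)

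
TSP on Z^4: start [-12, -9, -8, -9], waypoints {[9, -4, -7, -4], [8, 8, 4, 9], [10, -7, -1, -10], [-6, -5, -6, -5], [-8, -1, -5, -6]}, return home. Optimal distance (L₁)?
154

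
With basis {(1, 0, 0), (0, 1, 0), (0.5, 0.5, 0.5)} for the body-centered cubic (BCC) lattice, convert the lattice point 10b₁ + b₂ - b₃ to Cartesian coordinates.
(9.5, 0.5, -0.5)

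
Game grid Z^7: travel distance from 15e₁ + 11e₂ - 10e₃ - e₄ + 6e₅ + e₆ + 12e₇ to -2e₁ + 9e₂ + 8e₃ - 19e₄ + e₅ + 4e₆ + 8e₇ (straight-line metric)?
31.4802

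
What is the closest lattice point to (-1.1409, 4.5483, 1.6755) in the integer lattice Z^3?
(-1, 5, 2)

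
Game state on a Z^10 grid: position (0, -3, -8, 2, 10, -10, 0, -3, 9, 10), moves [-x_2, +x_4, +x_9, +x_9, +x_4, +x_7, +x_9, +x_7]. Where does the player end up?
(0, -4, -8, 4, 10, -10, 2, -3, 12, 10)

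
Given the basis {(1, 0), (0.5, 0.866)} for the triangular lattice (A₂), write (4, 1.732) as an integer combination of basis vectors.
3b₁ + 2b₂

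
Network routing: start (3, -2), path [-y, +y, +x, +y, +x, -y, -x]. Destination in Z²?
(4, -2)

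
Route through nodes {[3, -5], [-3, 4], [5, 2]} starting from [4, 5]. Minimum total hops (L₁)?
27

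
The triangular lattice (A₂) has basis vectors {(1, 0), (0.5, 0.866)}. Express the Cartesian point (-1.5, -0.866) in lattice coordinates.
-b₁ - b₂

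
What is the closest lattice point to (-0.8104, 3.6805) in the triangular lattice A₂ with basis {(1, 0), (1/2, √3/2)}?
(-1, 3.464)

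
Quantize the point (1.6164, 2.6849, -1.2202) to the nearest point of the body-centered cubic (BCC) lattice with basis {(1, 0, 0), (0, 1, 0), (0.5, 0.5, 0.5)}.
(1.5, 2.5, -1.5)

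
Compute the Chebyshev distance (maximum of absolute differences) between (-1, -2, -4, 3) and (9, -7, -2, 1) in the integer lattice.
10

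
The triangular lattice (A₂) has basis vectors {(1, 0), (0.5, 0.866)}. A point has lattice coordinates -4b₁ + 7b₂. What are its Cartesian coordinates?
(-0.5, 6.062)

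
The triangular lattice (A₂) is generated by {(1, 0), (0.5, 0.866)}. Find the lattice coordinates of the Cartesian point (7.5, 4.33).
5b₁ + 5b₂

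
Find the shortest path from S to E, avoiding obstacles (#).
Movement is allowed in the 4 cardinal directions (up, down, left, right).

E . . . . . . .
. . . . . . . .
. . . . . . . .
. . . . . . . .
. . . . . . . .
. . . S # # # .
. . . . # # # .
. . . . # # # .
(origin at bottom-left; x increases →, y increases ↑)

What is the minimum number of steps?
8
(one shortest path: (3, 2) → (2, 2) → (1, 2) → (0, 2) → (0, 3) → (0, 4) → (0, 5) → (0, 6) → (0, 7))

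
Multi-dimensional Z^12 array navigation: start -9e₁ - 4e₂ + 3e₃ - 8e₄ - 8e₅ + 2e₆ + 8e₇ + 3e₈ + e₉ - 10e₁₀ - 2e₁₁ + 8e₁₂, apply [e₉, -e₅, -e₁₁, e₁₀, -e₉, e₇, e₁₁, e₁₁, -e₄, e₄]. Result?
(-9, -4, 3, -8, -9, 2, 9, 3, 1, -9, -1, 8)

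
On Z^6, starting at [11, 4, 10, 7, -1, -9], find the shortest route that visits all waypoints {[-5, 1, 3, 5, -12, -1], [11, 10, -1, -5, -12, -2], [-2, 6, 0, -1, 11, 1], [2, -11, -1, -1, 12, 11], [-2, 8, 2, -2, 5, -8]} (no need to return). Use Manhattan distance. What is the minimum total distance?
182
(one optimal route: (11, 4, 10, 7, -1, -9) → (11, 10, -1, -5, -12, -2) → (-5, 1, 3, 5, -12, -1) → (-2, 8, 2, -2, 5, -8) → (-2, 6, 0, -1, 11, 1) → (2, -11, -1, -1, 12, 11))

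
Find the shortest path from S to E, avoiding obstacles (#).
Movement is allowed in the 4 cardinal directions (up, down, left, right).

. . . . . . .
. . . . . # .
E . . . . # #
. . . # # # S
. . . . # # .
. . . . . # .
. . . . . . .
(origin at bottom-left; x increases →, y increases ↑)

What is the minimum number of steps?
13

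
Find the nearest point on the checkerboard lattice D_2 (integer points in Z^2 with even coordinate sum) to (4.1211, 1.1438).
(4, 2)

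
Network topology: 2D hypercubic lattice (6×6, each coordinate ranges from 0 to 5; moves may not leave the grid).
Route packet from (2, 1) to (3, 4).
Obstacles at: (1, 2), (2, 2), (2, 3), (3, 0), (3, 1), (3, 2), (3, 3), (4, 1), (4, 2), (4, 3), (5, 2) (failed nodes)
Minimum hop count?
8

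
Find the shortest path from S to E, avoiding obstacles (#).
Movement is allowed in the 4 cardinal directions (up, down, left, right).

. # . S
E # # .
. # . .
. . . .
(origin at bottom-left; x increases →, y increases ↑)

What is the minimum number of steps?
8
(one shortest path: (3, 3) → (3, 2) → (3, 1) → (2, 1) → (2, 0) → (1, 0) → (0, 0) → (0, 1) → (0, 2))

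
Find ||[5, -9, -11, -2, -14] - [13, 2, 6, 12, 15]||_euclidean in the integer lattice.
38.8716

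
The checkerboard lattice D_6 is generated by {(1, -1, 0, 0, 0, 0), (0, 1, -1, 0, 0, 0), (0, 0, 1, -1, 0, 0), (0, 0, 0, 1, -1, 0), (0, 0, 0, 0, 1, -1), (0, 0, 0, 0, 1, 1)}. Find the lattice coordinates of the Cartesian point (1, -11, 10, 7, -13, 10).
b₁ - 10b₂ + 7b₄ - 8b₅ + 2b₆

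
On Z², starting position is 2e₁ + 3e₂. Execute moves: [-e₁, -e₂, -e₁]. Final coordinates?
(0, 2)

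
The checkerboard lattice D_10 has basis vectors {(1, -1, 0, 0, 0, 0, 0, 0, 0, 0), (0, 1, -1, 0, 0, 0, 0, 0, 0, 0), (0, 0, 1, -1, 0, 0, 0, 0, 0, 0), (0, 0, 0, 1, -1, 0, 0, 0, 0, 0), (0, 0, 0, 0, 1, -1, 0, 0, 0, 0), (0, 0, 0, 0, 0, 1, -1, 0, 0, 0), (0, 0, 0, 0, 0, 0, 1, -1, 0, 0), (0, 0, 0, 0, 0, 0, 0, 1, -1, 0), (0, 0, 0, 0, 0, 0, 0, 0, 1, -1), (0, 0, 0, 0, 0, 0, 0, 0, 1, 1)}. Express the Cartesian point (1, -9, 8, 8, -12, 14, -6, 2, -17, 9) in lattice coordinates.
b₁ - 8b₂ + 8b₄ - 4b₅ + 10b₆ + 4b₇ + 6b₈ - 10b₉ - b₁₀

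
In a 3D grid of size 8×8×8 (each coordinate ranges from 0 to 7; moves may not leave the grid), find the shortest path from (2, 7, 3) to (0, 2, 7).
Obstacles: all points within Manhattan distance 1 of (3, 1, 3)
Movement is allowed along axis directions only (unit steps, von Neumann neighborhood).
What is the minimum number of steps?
11
(one shortest path: (2, 7, 3) → (1, 7, 3) → (0, 7, 3) → (0, 6, 3) → (0, 5, 3) → (0, 4, 3) → (0, 3, 3) → (0, 2, 3) → (0, 2, 4) → (0, 2, 5) → (0, 2, 6) → (0, 2, 7))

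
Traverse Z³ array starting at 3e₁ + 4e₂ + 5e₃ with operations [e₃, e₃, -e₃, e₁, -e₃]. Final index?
(4, 4, 5)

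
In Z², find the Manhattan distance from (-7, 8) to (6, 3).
18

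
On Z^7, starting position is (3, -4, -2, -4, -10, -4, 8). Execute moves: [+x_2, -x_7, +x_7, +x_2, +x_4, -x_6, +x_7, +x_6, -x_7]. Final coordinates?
(3, -2, -2, -3, -10, -4, 8)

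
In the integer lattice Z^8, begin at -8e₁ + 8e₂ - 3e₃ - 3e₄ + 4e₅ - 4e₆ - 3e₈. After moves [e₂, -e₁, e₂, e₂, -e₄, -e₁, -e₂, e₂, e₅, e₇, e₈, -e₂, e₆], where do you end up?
(-10, 10, -3, -4, 5, -3, 1, -2)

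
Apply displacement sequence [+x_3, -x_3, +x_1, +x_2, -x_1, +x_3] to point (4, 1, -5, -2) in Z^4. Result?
(4, 2, -4, -2)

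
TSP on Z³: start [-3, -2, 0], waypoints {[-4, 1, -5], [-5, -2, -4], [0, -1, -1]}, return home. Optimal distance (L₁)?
26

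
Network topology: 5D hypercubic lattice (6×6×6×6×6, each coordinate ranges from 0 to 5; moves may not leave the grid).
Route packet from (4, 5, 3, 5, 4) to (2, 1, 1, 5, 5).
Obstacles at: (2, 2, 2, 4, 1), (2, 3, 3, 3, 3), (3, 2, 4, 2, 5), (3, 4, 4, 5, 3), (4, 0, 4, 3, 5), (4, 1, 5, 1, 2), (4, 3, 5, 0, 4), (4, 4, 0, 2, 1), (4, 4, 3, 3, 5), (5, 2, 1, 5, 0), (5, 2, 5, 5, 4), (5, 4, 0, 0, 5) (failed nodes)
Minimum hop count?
9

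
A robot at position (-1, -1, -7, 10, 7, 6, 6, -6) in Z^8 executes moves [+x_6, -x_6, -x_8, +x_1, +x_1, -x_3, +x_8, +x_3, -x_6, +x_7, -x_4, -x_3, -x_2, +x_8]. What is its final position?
(1, -2, -8, 9, 7, 5, 7, -5)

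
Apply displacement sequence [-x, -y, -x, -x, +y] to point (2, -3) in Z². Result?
(-1, -3)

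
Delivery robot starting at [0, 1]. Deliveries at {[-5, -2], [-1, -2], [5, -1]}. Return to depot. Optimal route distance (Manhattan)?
26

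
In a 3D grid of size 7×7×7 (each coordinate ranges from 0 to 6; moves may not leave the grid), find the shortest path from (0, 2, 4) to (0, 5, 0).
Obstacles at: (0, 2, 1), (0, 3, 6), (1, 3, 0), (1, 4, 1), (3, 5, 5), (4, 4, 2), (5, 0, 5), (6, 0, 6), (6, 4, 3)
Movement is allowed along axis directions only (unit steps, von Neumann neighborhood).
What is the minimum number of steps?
7
(one shortest path: (0, 2, 4) → (0, 3, 4) → (0, 4, 4) → (0, 5, 4) → (0, 5, 3) → (0, 5, 2) → (0, 5, 1) → (0, 5, 0))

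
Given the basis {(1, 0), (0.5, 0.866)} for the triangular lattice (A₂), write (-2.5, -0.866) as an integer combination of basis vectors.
-2b₁ - b₂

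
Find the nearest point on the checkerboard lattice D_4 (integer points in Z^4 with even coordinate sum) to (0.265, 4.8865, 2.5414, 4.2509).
(0, 5, 3, 4)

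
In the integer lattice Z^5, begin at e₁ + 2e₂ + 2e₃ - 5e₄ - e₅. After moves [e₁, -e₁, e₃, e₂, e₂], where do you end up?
(1, 4, 3, -5, -1)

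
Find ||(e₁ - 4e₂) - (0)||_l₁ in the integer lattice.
5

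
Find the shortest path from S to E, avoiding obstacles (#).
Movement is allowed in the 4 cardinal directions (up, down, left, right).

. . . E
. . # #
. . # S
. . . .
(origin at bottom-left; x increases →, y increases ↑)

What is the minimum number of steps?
8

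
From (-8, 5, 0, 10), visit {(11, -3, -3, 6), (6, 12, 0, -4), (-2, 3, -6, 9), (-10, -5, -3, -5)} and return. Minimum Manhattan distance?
140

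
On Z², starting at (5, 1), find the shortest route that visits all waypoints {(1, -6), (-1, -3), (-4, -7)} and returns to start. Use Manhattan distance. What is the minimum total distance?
34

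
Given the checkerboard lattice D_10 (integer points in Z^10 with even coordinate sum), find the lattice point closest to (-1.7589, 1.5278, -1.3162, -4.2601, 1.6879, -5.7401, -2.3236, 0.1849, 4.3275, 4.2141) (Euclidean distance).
(-2, 1, -1, -4, 2, -6, -2, 0, 4, 4)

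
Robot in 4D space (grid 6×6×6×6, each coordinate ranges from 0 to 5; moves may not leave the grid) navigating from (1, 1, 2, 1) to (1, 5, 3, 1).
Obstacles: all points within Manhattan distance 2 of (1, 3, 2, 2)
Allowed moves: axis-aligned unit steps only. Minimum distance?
7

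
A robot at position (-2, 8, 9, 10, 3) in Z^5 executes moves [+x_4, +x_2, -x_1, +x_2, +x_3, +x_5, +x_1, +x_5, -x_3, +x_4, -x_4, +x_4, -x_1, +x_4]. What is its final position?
(-3, 10, 9, 13, 5)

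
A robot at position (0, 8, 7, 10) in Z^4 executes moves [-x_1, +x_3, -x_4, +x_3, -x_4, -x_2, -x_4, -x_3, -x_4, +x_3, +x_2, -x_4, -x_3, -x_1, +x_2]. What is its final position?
(-2, 9, 8, 5)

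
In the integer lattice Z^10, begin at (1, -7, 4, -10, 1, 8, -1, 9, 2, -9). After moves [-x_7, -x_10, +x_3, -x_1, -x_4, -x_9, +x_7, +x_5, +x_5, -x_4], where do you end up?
(0, -7, 5, -12, 3, 8, -1, 9, 1, -10)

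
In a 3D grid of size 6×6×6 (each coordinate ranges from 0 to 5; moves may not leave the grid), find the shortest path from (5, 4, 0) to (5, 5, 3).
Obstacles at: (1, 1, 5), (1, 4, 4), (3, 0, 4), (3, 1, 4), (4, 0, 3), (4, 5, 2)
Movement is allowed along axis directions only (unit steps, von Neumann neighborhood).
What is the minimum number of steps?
4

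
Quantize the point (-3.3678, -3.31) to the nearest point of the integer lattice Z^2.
(-3, -3)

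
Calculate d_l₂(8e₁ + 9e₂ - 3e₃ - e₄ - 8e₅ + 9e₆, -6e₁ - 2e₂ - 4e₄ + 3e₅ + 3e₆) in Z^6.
22.1811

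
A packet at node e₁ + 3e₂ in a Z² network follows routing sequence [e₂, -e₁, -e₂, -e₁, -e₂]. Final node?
(-1, 2)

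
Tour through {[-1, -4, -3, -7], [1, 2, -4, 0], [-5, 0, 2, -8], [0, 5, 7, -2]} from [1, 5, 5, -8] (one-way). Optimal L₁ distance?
56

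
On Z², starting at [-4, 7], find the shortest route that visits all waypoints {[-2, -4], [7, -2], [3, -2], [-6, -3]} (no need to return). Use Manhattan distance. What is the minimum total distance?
28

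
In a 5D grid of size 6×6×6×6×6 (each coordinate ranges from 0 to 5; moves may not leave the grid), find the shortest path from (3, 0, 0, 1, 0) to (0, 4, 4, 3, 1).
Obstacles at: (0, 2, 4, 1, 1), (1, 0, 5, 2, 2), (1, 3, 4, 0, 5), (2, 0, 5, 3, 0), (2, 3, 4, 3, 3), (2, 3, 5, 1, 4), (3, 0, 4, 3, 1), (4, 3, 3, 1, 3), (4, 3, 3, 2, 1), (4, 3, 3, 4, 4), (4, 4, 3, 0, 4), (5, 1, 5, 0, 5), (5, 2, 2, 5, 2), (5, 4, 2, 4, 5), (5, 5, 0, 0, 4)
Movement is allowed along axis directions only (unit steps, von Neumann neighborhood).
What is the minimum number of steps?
14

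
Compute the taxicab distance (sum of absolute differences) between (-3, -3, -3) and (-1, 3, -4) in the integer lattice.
9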